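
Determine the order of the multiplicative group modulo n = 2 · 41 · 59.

2320

φ(4838) = 4838 · (1 − 1/2) · (1 − 1/41) · (1 − 1/59)
       = 4838 · 2320/4838 = 2320.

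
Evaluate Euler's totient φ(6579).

4032

6579 = 3**2 × 17 × 43.
φ(3^2) = 3^2 − 3^1 = 9 − 3 = 6.
φ(17) = 17 − 1 = 16.
φ(43) = 43 − 1 = 42.
Since φ is multiplicative, φ(6579) = 6 · 16 · 42 = 4032.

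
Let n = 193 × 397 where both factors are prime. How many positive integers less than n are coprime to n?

76032

φ(76621) = 76621 · (1 − 1/193) · (1 − 1/397)
       = 76621 · 76032/76621 = 76032.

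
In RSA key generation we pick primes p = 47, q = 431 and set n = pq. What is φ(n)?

19780

For distinct primes, φ(pq) = (p−1)(q−1) = 46 × 430 = 19780.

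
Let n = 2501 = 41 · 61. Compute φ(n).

φ(2501) = 2501 · (1 − 1/41) · (1 − 1/61)
       = 2501 · 2400/2501 = 2400.

2400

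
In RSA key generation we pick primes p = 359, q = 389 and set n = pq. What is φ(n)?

138904

φ(359) = 359 − 1 = 358.
φ(389) = 389 − 1 = 388.
Since φ is multiplicative, φ(139651) = 358 · 388 = 138904.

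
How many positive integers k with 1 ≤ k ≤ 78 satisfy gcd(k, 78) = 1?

24

Prime factorization: 78 = 2 * 3 * 13.
φ(2) = 2 − 1 = 1.
φ(3) = 3 − 1 = 2.
φ(13) = 13 − 1 = 12.
φ(78) = 1 × 2 × 12 = 24.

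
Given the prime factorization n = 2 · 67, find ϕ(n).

66

φ(134) = 134 · (1 − 1/2) · (1 − 1/67)
       = 134 · 66/134 = 66.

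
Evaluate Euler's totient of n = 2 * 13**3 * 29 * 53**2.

156496704

φ(357939634) = 357939634 · (1 − 1/2) · (1 − 1/13) · (1 − 1/29) · (1 − 1/53)
       = 357939634 · 17472/39962 = 156496704.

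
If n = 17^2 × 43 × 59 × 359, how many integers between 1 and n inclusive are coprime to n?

237207936

φ(263216287) = 263216287 · (1 − 1/17) · (1 − 1/43) · (1 − 1/59) · (1 − 1/359)
       = 263216287 · 13953408/15483311 = 237207936.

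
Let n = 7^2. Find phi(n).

φ(7^2) = 7^1·(7−1) = 7·6 = 42.

42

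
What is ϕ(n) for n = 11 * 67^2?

φ(11) = 11 − 1 = 10.
φ(67^2) = 67^2 − 67^1 = 4489 − 67 = 4422.
φ(49379) = 10 × 4422 = 44220.

44220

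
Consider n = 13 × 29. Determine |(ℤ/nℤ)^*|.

336

φ(377) = 377 · (1 − 1/13) · (1 − 1/29)
       = 377 · 336/377 = 336.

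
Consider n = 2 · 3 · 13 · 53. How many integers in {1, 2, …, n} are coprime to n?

1248

φ(4134) = 4134 · (1 − 1/2) · (1 − 1/3) · (1 − 1/13) · (1 − 1/53)
       = 4134 · 1248/4134 = 1248.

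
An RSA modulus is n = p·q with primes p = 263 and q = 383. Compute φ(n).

100084

For distinct primes, φ(pq) = (p−1)(q−1) = 262 × 382 = 100084.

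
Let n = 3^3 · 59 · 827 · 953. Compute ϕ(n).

φ(3^3) = 3^2·(3−1) = 9·2 = 18.
φ(59) = 59 − 1 = 58.
φ(827) = 827 − 1 = 826.
φ(953) = 953 − 1 = 952.
Multiply: 18 · 58 · 826 · 952 = 820951488.

820951488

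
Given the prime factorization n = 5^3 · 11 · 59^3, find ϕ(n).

φ(282396125) = 282396125 · (1 − 1/5) · (1 − 1/11) · (1 − 1/59)
       = 282396125 · 2320/3245 = 201898000.

201898000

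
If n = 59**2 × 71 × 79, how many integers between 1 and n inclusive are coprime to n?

18684120

φ(59^2) = 59^1·(59−1) = 59·58 = 3422.
φ(71) = 71 − 1 = 70.
φ(79) = 79 − 1 = 78.
Since φ is multiplicative, φ(19524929) = 3422 · 70 · 78 = 18684120.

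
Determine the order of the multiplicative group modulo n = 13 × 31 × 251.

90000

φ(13) = 13 − 1 = 12.
φ(31) = 31 − 1 = 30.
φ(251) = 251 − 1 = 250.
Since φ is multiplicative, φ(101153) = 12 · 30 · 250 = 90000.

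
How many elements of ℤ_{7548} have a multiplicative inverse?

2304

Prime factorization: 7548 = 2^2 · 3 · 17 · 37.
φ(2^2) = 2^2 − 2^1 = 4 − 2 = 2.
φ(3) = 3 − 1 = 2.
φ(17) = 17 − 1 = 16.
φ(37) = 37 − 1 = 36.
φ(7548) = 2 × 2 × 16 × 36 = 2304.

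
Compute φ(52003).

38016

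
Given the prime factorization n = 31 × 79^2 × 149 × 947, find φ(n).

25881878880

φ(27299338513) = 27299338513 · (1 − 1/31) · (1 − 1/79) · (1 − 1/149) · (1 − 1/947)
       = 27299338513 · 327618720/345561247 = 25881878880.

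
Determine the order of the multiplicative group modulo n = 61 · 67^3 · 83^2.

120986450640

φ(126389334727) = 126389334727 · (1 − 1/61) · (1 − 1/67) · (1 − 1/83)
       = 126389334727 · 324720/339221 = 120986450640.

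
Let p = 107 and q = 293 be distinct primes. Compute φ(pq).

φ(107) = 107 − 1 = 106.
φ(293) = 293 − 1 = 292.
φ(31351) = 106 × 292 = 30952.

30952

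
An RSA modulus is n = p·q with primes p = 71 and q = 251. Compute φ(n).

For distinct primes, φ(pq) = (p−1)(q−1) = 70 × 250 = 17500.

17500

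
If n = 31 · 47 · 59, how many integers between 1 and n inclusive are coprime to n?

φ(85963) = 85963 · (1 − 1/31) · (1 − 1/47) · (1 − 1/59)
       = 85963 · 80040/85963 = 80040.

80040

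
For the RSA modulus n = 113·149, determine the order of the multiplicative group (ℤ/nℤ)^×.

φ(113) = 113 − 1 = 112.
φ(149) = 149 − 1 = 148.
φ(16837) = 112 × 148 = 16576.

16576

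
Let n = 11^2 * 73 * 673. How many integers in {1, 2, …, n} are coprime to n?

5322240

φ(5944609) = 5944609 · (1 − 1/11) · (1 − 1/73) · (1 − 1/673)
       = 5944609 · 483840/540419 = 5322240.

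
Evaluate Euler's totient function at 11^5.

146410

φ(161051) = 161051 · (1 − 1/11)
       = 161051 · 10/11 = 146410.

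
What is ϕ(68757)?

68757 = 3 · 13 · 41 · 43.
φ(68757) = 68757 · (1 − 1/3) · (1 − 1/13) · (1 − 1/41) · (1 − 1/43)
       = 68757 · 40320/68757 = 40320.

40320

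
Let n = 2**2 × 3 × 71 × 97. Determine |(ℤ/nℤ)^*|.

26880

φ(2^2) = 2^2 − 2^1 = 4 − 2 = 2.
φ(3) = 3 − 1 = 2.
φ(71) = 71 − 1 = 70.
φ(97) = 97 − 1 = 96.
φ(82644) = 2 × 2 × 70 × 96 = 26880.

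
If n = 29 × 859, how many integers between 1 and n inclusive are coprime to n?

φ(24911) = 24911 · (1 − 1/29) · (1 − 1/859)
       = 24911 · 24024/24911 = 24024.

24024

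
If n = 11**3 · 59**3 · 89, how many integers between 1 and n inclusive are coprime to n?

21498099040

φ(11^3) = 11^3 − 11^2 = 1331 − 121 = 1210.
φ(59^3) = 59^2·(59−1) = 3481·58 = 201898.
φ(89) = 89 − 1 = 88.
Since φ is multiplicative, φ(24328990961) = 1210 · 201898 · 88 = 21498099040.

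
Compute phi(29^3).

φ(29^3) = 29^2·(29−1) = 841·28 = 23548.

23548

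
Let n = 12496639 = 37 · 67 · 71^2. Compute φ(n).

11808720

φ(12496639) = 12496639 · (1 − 1/37) · (1 − 1/67) · (1 − 1/71)
       = 12496639 · 166320/176009 = 11808720.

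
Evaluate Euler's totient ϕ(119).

96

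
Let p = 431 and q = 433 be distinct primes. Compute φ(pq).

φ(431) = 431 − 1 = 430.
φ(433) = 433 − 1 = 432.
φ(186623) = 430 × 432 = 185760.

185760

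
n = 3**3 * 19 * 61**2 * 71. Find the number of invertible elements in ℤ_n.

83008800

φ(3^3) = 3^3 − 3^2 = 27 − 9 = 18.
φ(19) = 19 − 1 = 18.
φ(61^2) = 61^1·(61−1) = 61·60 = 3660.
φ(71) = 71 − 1 = 70.
Multiply: 18 · 18 · 3660 · 70 = 83008800.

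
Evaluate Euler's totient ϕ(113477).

84672

First factor: 113477 = 7 · 13 · 29 · 43.
φ(7) = 7 − 1 = 6.
φ(13) = 13 − 1 = 12.
φ(29) = 29 − 1 = 28.
φ(43) = 43 − 1 = 42.
Multiply: 6 · 12 · 28 · 42 = 84672.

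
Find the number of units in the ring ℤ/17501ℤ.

15120

Factor 17501: 17501 = 11 × 37 × 43.
φ(17501) = 17501 · (1 − 1/11) · (1 − 1/37) · (1 − 1/43)
       = 17501 · 15120/17501 = 15120.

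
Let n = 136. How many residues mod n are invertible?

136 = 2^3 * 17.
φ(2^3) = 2^3 − 2^2 = 8 − 4 = 4.
φ(17) = 17 − 1 = 16.
Since φ is multiplicative, φ(136) = 4 · 16 = 64.

64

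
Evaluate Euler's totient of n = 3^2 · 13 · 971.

φ(3^2) = 3^1·(3−1) = 3·2 = 6.
φ(13) = 13 − 1 = 12.
φ(971) = 971 − 1 = 970.
Multiply: 6 · 12 · 970 = 69840.

69840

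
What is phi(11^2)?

110

φ(11^2) = 11^2 − 11^1 = 121 − 11 = 110.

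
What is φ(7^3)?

294

φ(7^3) = 7^3 − 7^2 = 343 − 49 = 294.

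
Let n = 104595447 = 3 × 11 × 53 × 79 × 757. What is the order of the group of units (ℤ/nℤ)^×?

61326720

φ(3) = 3 − 1 = 2.
φ(11) = 11 − 1 = 10.
φ(53) = 53 − 1 = 52.
φ(79) = 79 − 1 = 78.
φ(757) = 757 − 1 = 756.
Since φ is multiplicative, φ(104595447) = 2 · 10 · 52 · 78 · 756 = 61326720.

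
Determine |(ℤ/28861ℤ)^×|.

22680

First factor: 28861 = 7^2 × 19 × 31.
φ(7^2) = 7^1·(7−1) = 7·6 = 42.
φ(19) = 19 − 1 = 18.
φ(31) = 31 − 1 = 30.
φ(28861) = 42 × 18 × 30 = 22680.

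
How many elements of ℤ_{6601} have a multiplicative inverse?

5280

First factor: 6601 = 7 × 23 × 41.
φ(6601) = 6601 · (1 − 1/7) · (1 − 1/23) · (1 − 1/41)
       = 6601 · 5280/6601 = 5280.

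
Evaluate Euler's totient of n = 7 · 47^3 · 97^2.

φ(7) = 7 − 1 = 6.
φ(47^3) = 47^2·(47−1) = 2209·46 = 101614.
φ(97^2) = 97^1·(97−1) = 97·96 = 9312.
Multiply: 6 · 101614 · 9312 = 5677377408.

5677377408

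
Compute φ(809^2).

φ(654481) = 654481 · (1 − 1/809)
       = 654481 · 808/809 = 653672.

653672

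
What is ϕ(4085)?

3024

First factor: 4085 = 5 · 19 · 43.
φ(5) = 5 − 1 = 4.
φ(19) = 19 − 1 = 18.
φ(43) = 43 − 1 = 42.
Since φ is multiplicative, φ(4085) = 4 · 18 · 42 = 3024.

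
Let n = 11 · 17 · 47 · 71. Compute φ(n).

φ(11) = 11 − 1 = 10.
φ(17) = 17 − 1 = 16.
φ(47) = 47 − 1 = 46.
φ(71) = 71 − 1 = 70.
Multiply: 10 · 16 · 46 · 70 = 515200.

515200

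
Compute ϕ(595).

384

Factor 595: 595 = 5 * 7 * 17.
φ(595) = 595 · (1 − 1/5) · (1 − 1/7) · (1 − 1/17)
       = 595 · 384/595 = 384.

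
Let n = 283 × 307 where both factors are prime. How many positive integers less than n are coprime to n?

86292

φ(283) = 283 − 1 = 282.
φ(307) = 307 − 1 = 306.
Since φ is multiplicative, φ(86881) = 282 · 306 = 86292.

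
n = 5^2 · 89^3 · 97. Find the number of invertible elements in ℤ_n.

φ(5^2) = 5^1·(5−1) = 5·4 = 20.
φ(89^3) = 89^2·(89−1) = 7921·88 = 697048.
φ(97) = 97 − 1 = 96.
Multiply: 20 · 697048 · 96 = 1338332160.

1338332160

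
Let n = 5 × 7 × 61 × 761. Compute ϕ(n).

φ(1624735) = 1624735 · (1 − 1/5) · (1 − 1/7) · (1 − 1/61) · (1 − 1/761)
       = 1624735 · 1094400/1624735 = 1094400.

1094400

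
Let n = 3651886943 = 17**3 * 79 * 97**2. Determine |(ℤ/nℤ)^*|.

φ(3651886943) = 3651886943 · (1 − 1/17) · (1 − 1/79) · (1 − 1/97)
       = 3651886943 · 119808/130271 = 3358577664.

3358577664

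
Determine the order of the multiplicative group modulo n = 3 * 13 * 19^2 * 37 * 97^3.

φ(3) = 3 − 1 = 2.
φ(13) = 13 − 1 = 12.
φ(19^2) = 19^2 − 19^1 = 361 − 19 = 342.
φ(37) = 37 − 1 = 36.
φ(97^3) = 97^2·(97−1) = 9409·96 = 903264.
φ(475432357179) = 2 × 12 × 342 × 36 × 903264 = 266903672832.

266903672832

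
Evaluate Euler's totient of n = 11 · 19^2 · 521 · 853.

1515196800

φ(1764764023) = 1764764023 · (1 − 1/11) · (1 − 1/19) · (1 − 1/521) · (1 − 1/853)
       = 1764764023 · 79747200/92882317 = 1515196800.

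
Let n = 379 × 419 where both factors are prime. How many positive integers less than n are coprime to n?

158004

φ(pq) = (p−1)(q−1) = 378 · 418 = 158004.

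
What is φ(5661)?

First factor: 5661 = 3**2 × 17 × 37.
φ(5661) = 5661 · (1 − 1/3) · (1 − 1/17) · (1 − 1/37)
       = 5661 · 1152/1887 = 3456.

3456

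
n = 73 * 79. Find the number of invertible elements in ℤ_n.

φ(5767) = 5767 · (1 − 1/73) · (1 − 1/79)
       = 5767 · 5616/5767 = 5616.

5616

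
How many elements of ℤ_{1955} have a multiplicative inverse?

First factor: 1955 = 5 * 17 * 23.
φ(5) = 5 − 1 = 4.
φ(17) = 17 − 1 = 16.
φ(23) = 23 − 1 = 22.
Since φ is multiplicative, φ(1955) = 4 · 16 · 22 = 1408.

1408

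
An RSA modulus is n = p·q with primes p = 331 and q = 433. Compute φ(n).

142560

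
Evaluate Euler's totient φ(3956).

Factor 3956: 3956 = 2**2 * 23 * 43.
φ(2^2) = 2^1·(2−1) = 2·1 = 2.
φ(23) = 23 − 1 = 22.
φ(43) = 43 − 1 = 42.
φ(3956) = 2 × 22 × 42 = 1848.

1848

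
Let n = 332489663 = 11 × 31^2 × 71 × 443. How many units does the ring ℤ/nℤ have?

287742000

φ(11) = 11 − 1 = 10.
φ(31^2) = 31^1·(31−1) = 31·30 = 930.
φ(71) = 71 − 1 = 70.
φ(443) = 443 − 1 = 442.
Multiply: 10 · 930 · 70 · 442 = 287742000.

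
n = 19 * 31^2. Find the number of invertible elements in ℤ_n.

φ(19) = 19 − 1 = 18.
φ(31^2) = 31^2 − 31^1 = 961 − 31 = 930.
Multiply: 18 · 930 = 16740.

16740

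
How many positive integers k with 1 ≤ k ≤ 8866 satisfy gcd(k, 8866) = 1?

First factor: 8866 = 2 × 11 × 13 × 31.
φ(2) = 2 − 1 = 1.
φ(11) = 11 − 1 = 10.
φ(13) = 13 − 1 = 12.
φ(31) = 31 − 1 = 30.
Multiply: 1 · 10 · 12 · 30 = 3600.

3600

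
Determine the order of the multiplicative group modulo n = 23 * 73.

1584

φ(23) = 23 − 1 = 22.
φ(73) = 73 − 1 = 72.
φ(1679) = 22 × 72 = 1584.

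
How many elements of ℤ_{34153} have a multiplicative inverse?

Prime factorization: 34153 = 7^2 · 17 · 41.
φ(34153) = 34153 · (1 − 1/7) · (1 − 1/17) · (1 − 1/41)
       = 34153 · 3840/4879 = 26880.

26880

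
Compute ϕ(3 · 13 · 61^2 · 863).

75718080

φ(3) = 3 − 1 = 2.
φ(13) = 13 − 1 = 12.
φ(61^2) = 61^1·(61−1) = 61·60 = 3660.
φ(863) = 863 − 1 = 862.
φ(125237697) = 2 × 12 × 3660 × 862 = 75718080.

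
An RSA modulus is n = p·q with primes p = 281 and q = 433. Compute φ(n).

For distinct primes, φ(pq) = (p−1)(q−1) = 280 × 432 = 120960.

120960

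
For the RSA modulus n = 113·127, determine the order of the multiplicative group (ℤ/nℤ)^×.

φ(pq) = (p−1)(q−1) = 112 · 126 = 14112.

14112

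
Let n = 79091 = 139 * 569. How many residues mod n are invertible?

φ(79091) = 79091 · (1 − 1/139) · (1 − 1/569)
       = 79091 · 78384/79091 = 78384.

78384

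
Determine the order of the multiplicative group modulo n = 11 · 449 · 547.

φ(2701633) = 2701633 · (1 − 1/11) · (1 − 1/449) · (1 − 1/547)
       = 2701633 · 2446080/2701633 = 2446080.

2446080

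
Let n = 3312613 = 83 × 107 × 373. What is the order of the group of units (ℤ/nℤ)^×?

φ(3312613) = 3312613 · (1 − 1/83) · (1 − 1/107) · (1 − 1/373)
       = 3312613 · 3233424/3312613 = 3233424.

3233424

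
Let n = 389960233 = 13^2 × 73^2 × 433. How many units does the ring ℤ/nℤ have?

354212352

φ(13^2) = 13^1·(13−1) = 13·12 = 156.
φ(73^2) = 73^1·(73−1) = 73·72 = 5256.
φ(433) = 433 − 1 = 432.
Multiply: 156 · 5256 · 432 = 354212352.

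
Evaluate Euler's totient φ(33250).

First factor: 33250 = 2 · 5^3 · 7 · 19.
φ(33250) = 33250 · (1 − 1/2) · (1 − 1/5) · (1 − 1/7) · (1 − 1/19)
       = 33250 · 432/1330 = 10800.

10800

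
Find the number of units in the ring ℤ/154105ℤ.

Factor 154105: 154105 = 5 · 7^2 · 17 · 37.
φ(5) = 5 − 1 = 4.
φ(7^2) = 7^2 − 7^1 = 49 − 7 = 42.
φ(17) = 17 − 1 = 16.
φ(37) = 37 − 1 = 36.
φ(154105) = 4 × 42 × 16 × 36 = 96768.

96768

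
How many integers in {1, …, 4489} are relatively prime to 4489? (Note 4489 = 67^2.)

4422

φ(4489) = 4489 · (1 − 1/67)
       = 4489 · 66/67 = 4422.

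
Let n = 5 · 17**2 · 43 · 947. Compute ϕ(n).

φ(58841845) = 58841845 · (1 − 1/5) · (1 − 1/17) · (1 − 1/43) · (1 − 1/947)
       = 58841845 · 2542848/3461285 = 43228416.

43228416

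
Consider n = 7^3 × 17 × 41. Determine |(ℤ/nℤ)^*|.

188160

φ(7^3) = 7^3 − 7^2 = 343 − 49 = 294.
φ(17) = 17 − 1 = 16.
φ(41) = 41 − 1 = 40.
Multiply: 294 · 16 · 40 = 188160.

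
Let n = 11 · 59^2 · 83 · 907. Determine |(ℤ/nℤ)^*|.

2542272240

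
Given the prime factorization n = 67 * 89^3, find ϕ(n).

φ(67) = 67 − 1 = 66.
φ(89^3) = 89^3 − 89^2 = 704969 − 7921 = 697048.
Multiply: 66 · 697048 = 46005168.

46005168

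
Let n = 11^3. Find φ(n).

1210

φ(1331) = 1331 · (1 − 1/11)
       = 1331 · 10/11 = 1210.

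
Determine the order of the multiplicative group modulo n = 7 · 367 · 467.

1023336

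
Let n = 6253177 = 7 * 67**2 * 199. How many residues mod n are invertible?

5253336

φ(7) = 7 − 1 = 6.
φ(67^2) = 67^2 − 67^1 = 4489 − 67 = 4422.
φ(199) = 199 − 1 = 198.
Multiply: 6 · 4422 · 198 = 5253336.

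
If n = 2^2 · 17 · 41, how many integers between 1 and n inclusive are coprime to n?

1280

φ(2^2) = 2^2 − 2^1 = 4 − 2 = 2.
φ(17) = 17 − 1 = 16.
φ(41) = 41 − 1 = 40.
Since φ is multiplicative, φ(2788) = 2 · 16 · 40 = 1280.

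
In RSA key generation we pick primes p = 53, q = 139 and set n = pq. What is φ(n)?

7176

For distinct primes, φ(pq) = (p−1)(q−1) = 52 × 138 = 7176.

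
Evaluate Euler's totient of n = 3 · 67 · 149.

19536

φ(29949) = 29949 · (1 − 1/3) · (1 − 1/67) · (1 − 1/149)
       = 29949 · 19536/29949 = 19536.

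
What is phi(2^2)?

φ(2^2) = 2^2 − 2^1 = 4 − 2 = 2.

2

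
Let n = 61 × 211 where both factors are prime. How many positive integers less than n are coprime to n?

12600

φ(12871) = 12871 · (1 − 1/61) · (1 − 1/211)
       = 12871 · 12600/12871 = 12600.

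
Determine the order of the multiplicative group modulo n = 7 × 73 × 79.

φ(7) = 7 − 1 = 6.
φ(73) = 73 − 1 = 72.
φ(79) = 79 − 1 = 78.
Since φ is multiplicative, φ(40369) = 6 · 72 · 78 = 33696.

33696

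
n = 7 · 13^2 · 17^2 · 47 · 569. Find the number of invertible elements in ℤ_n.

6651979776

φ(7) = 7 − 1 = 6.
φ(13^2) = 13^2 − 13^1 = 169 − 13 = 156.
φ(17^2) = 17^2 − 17^1 = 289 − 17 = 272.
φ(47) = 47 − 1 = 46.
φ(569) = 569 − 1 = 568.
Multiply: 6 · 156 · 272 · 46 · 568 = 6651979776.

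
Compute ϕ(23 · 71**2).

109340

φ(115943) = 115943 · (1 − 1/23) · (1 − 1/71)
       = 115943 · 1540/1633 = 109340.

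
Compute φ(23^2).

506

φ(529) = 529 · (1 − 1/23)
       = 529 · 22/23 = 506.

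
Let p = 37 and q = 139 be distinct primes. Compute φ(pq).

4968

φ(pq) = (p−1)(q−1) = 36 · 138 = 4968.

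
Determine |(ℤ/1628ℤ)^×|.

720

1628 = 2^2 · 11 · 37.
φ(1628) = 1628 · (1 − 1/2) · (1 − 1/11) · (1 − 1/37)
       = 1628 · 360/814 = 720.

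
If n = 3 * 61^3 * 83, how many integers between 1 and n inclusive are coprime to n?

36614640

φ(3) = 3 − 1 = 2.
φ(61^3) = 61^2·(61−1) = 3721·60 = 223260.
φ(83) = 83 − 1 = 82.
Since φ is multiplicative, φ(56518269) = 2 · 223260 · 82 = 36614640.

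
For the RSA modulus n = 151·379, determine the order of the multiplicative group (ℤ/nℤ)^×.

φ(pq) = (p−1)(q−1) = 150 · 378 = 56700.

56700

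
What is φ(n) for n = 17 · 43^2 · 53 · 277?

φ(461467873) = 461467873 · (1 − 1/17) · (1 − 1/43) · (1 − 1/53) · (1 − 1/277)
       = 461467873 · 9644544/10731811 = 414715392.

414715392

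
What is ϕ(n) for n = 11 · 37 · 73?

25920

φ(11) = 11 − 1 = 10.
φ(37) = 37 − 1 = 36.
φ(73) = 73 − 1 = 72.
Since φ is multiplicative, φ(29711) = 10 · 36 · 72 = 25920.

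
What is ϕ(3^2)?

φ(9) = 9 · (1 − 1/3)
       = 9 · 2/3 = 6.

6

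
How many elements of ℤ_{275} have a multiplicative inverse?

200

First factor: 275 = 5^2 · 11.
φ(275) = 275 · (1 − 1/5) · (1 − 1/11)
       = 275 · 40/55 = 200.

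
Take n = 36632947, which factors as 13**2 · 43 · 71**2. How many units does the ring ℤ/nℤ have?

φ(13^2) = 13^1·(13−1) = 13·12 = 156.
φ(43) = 43 − 1 = 42.
φ(71^2) = 71^1·(71−1) = 71·70 = 4970.
Multiply: 156 · 42 · 4970 = 32563440.

32563440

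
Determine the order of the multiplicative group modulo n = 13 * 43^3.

φ(1033591) = 1033591 · (1 − 1/13) · (1 − 1/43)
       = 1033591 · 504/559 = 931896.

931896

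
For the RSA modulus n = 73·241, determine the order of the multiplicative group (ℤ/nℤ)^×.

17280

For distinct primes, φ(pq) = (p−1)(q−1) = 72 × 240 = 17280.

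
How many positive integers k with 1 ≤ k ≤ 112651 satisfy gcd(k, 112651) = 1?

83160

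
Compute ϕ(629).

576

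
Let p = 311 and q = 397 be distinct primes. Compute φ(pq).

122760

φ(123467) = 123467 · (1 − 1/311) · (1 − 1/397)
       = 123467 · 122760/123467 = 122760.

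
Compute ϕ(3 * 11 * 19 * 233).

83520

φ(146091) = 146091 · (1 − 1/3) · (1 − 1/11) · (1 − 1/19) · (1 − 1/233)
       = 146091 · 83520/146091 = 83520.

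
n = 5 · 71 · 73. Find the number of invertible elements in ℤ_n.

20160

φ(5) = 5 − 1 = 4.
φ(71) = 71 − 1 = 70.
φ(73) = 73 − 1 = 72.
Since φ is multiplicative, φ(25915) = 4 · 70 · 72 = 20160.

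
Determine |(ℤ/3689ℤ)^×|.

2880

Factor 3689: 3689 = 7 × 17 × 31.
φ(7) = 7 − 1 = 6.
φ(17) = 17 − 1 = 16.
φ(31) = 31 − 1 = 30.
Multiply: 6 · 16 · 30 = 2880.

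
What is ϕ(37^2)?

φ(37^2) = 37^1·(37−1) = 37·36 = 1332.

1332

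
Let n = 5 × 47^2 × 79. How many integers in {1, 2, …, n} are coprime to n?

674544

φ(872555) = 872555 · (1 − 1/5) · (1 − 1/47) · (1 − 1/79)
       = 872555 · 14352/18565 = 674544.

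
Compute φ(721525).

First factor: 721525 = 5^2 × 7^2 × 19 × 31.
φ(721525) = 721525 · (1 − 1/5) · (1 − 1/7) · (1 − 1/19) · (1 − 1/31)
       = 721525 · 12960/20615 = 453600.

453600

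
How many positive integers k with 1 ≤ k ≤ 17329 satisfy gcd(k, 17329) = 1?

15120

17329 = 13 · 31 · 43.
φ(13) = 13 − 1 = 12.
φ(31) = 31 − 1 = 30.
φ(43) = 43 − 1 = 42.
Since φ is multiplicative, φ(17329) = 12 · 30 · 42 = 15120.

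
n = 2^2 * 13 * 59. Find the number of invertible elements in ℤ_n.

1392

φ(3068) = 3068 · (1 − 1/2) · (1 − 1/13) · (1 − 1/59)
       = 3068 · 696/1534 = 1392.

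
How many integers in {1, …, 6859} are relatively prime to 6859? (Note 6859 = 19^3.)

φ(19^3) = 19^2·(19−1) = 361·18 = 6498.

6498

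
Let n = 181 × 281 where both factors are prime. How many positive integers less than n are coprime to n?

50400

φ(50861) = 50861 · (1 − 1/181) · (1 − 1/281)
       = 50861 · 50400/50861 = 50400.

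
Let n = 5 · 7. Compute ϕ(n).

24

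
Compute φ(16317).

9072

Prime factorization: 16317 = 3^2 · 7^2 · 37.
φ(3^2) = 3^2 − 3^1 = 9 − 3 = 6.
φ(7^2) = 7^1·(7−1) = 7·6 = 42.
φ(37) = 37 − 1 = 36.
Multiply: 6 · 42 · 36 = 9072.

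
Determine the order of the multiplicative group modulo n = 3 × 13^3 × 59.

235248

φ(388869) = 388869 · (1 − 1/3) · (1 − 1/13) · (1 − 1/59)
       = 388869 · 1392/2301 = 235248.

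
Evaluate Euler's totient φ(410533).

Prime factorization: 410533 = 17 · 19 · 31 · 41.
φ(17) = 17 − 1 = 16.
φ(19) = 19 − 1 = 18.
φ(31) = 31 − 1 = 30.
φ(41) = 41 − 1 = 40.
φ(410533) = 16 × 18 × 30 × 40 = 345600.

345600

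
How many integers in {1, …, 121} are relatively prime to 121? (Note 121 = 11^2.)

110

φ(11^2) = 11^1·(11−1) = 11·10 = 110.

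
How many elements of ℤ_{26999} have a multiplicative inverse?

21168

Factor 26999: 26999 = 7^2 · 19 · 29.
φ(7^2) = 7^2 − 7^1 = 49 − 7 = 42.
φ(19) = 19 − 1 = 18.
φ(29) = 29 − 1 = 28.
φ(26999) = 42 × 18 × 28 = 21168.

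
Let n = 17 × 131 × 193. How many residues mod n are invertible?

399360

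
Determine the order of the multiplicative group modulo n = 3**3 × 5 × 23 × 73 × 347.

φ(3^3) = 3^2·(3−1) = 9·2 = 18.
φ(5) = 5 − 1 = 4.
φ(23) = 23 − 1 = 22.
φ(73) = 73 − 1 = 72.
φ(347) = 347 − 1 = 346.
Since φ is multiplicative, φ(78652755) = 18 · 4 · 22 · 72 · 346 = 39460608.

39460608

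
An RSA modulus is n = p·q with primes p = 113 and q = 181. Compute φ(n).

φ(n) = (p − 1)(q − 1) = (113−1)(181−1) = 112·180 = 20160.

20160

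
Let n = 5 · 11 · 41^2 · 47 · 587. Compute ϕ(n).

φ(5) = 5 − 1 = 4.
φ(11) = 11 − 1 = 10.
φ(41^2) = 41^1·(41−1) = 41·40 = 1640.
φ(47) = 47 − 1 = 46.
φ(587) = 587 − 1 = 586.
Multiply: 4 · 10 · 1640 · 46 · 586 = 1768313600.

1768313600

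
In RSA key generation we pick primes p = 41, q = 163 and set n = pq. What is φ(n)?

φ(n) = (p − 1)(q − 1) = (41−1)(163−1) = 40·162 = 6480.

6480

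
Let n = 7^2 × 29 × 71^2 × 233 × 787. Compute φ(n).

1065796381440

φ(7^2) = 7^1·(7−1) = 7·6 = 42.
φ(29) = 29 − 1 = 28.
φ(71^2) = 71^1·(71−1) = 71·70 = 4970.
φ(233) = 233 − 1 = 232.
φ(787) = 787 − 1 = 786.
Multiply: 42 · 28 · 4970 · 232 · 786 = 1065796381440.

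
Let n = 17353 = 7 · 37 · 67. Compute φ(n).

14256

φ(17353) = 17353 · (1 − 1/7) · (1 − 1/37) · (1 − 1/67)
       = 17353 · 14256/17353 = 14256.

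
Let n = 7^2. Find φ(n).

42

φ(7^2) = 7^1·(7−1) = 7·6 = 42.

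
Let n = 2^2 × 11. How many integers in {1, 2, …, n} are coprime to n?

20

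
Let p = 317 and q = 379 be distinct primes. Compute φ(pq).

119448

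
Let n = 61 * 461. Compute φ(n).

27600

φ(61) = 61 − 1 = 60.
φ(461) = 461 − 1 = 460.
φ(28121) = 60 × 460 = 27600.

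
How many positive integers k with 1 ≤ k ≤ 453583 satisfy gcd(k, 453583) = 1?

First factor: 453583 = 13 · 23 · 37 · 41.
φ(13) = 13 − 1 = 12.
φ(23) = 23 − 1 = 22.
φ(37) = 37 − 1 = 36.
φ(41) = 41 − 1 = 40.
φ(453583) = 12 × 22 × 36 × 40 = 380160.

380160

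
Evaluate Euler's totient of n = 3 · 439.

φ(1317) = 1317 · (1 − 1/3) · (1 − 1/439)
       = 1317 · 876/1317 = 876.

876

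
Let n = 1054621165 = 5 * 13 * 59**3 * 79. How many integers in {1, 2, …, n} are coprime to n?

φ(1054621165) = 1054621165 · (1 − 1/5) · (1 − 1/13) · (1 − 1/59) · (1 − 1/79)
       = 1054621165 · 217152/302965 = 755906112.

755906112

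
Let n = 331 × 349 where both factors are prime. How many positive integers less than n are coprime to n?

114840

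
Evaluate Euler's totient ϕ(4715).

3520

First factor: 4715 = 5 · 23 · 41.
φ(4715) = 4715 · (1 − 1/5) · (1 − 1/23) · (1 − 1/41)
       = 4715 · 3520/4715 = 3520.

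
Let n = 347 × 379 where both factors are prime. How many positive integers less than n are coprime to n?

φ(pq) = (p−1)(q−1) = 346 · 378 = 130788.

130788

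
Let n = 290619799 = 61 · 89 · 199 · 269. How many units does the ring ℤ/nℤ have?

280177920

φ(290619799) = 290619799 · (1 − 1/61) · (1 − 1/89) · (1 − 1/199) · (1 − 1/269)
       = 290619799 · 280177920/290619799 = 280177920.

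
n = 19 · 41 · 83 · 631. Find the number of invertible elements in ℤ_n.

37195200

φ(40798567) = 40798567 · (1 − 1/19) · (1 − 1/41) · (1 − 1/83) · (1 − 1/631)
       = 40798567 · 37195200/40798567 = 37195200.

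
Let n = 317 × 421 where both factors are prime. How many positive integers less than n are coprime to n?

132720

For distinct primes, φ(pq) = (p−1)(q−1) = 316 × 420 = 132720.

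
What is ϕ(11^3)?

φ(11^3) = 11^2·(11−1) = 121·10 = 1210.

1210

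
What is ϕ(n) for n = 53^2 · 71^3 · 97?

93360933120

φ(97521083903) = 97521083903 · (1 − 1/53) · (1 − 1/71) · (1 − 1/97)
       = 97521083903 · 349440/365011 = 93360933120.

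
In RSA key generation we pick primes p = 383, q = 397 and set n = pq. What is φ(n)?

φ(383) = 383 − 1 = 382.
φ(397) = 397 − 1 = 396.
Since φ is multiplicative, φ(152051) = 382 · 396 = 151272.

151272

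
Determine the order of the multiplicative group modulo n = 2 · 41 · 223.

8880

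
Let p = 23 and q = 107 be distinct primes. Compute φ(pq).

2332

For distinct primes, φ(pq) = (p−1)(q−1) = 22 × 106 = 2332.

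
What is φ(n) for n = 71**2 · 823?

4085340

φ(71^2) = 71^2 − 71^1 = 5041 − 71 = 4970.
φ(823) = 823 − 1 = 822.
φ(4148743) = 4970 × 822 = 4085340.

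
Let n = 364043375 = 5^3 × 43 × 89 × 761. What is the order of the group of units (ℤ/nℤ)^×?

280896000

φ(5^3) = 5^2·(5−1) = 25·4 = 100.
φ(43) = 43 − 1 = 42.
φ(89) = 89 − 1 = 88.
φ(761) = 761 − 1 = 760.
Since φ is multiplicative, φ(364043375) = 100 · 42 · 88 · 760 = 280896000.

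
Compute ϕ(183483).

First factor: 183483 = 3^2 × 19 × 29 × 37.
φ(183483) = 183483 · (1 − 1/3) · (1 − 1/19) · (1 − 1/29) · (1 − 1/37)
       = 183483 · 36288/61161 = 108864.

108864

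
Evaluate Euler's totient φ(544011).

First factor: 544011 = 3 · 13^2 · 29 · 37.
φ(3) = 3 − 1 = 2.
φ(13^2) = 13^1·(13−1) = 13·12 = 156.
φ(29) = 29 − 1 = 28.
φ(37) = 37 − 1 = 36.
Since φ is multiplicative, φ(544011) = 2 · 156 · 28 · 36 = 314496.

314496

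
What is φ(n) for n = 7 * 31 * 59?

φ(12803) = 12803 · (1 − 1/7) · (1 − 1/31) · (1 − 1/59)
       = 12803 · 10440/12803 = 10440.

10440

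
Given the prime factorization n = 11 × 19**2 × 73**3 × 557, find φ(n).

φ(860446084399) = 860446084399 · (1 − 1/11) · (1 − 1/19) · (1 − 1/73) · (1 − 1/557)
       = 860446084399 · 7205760/8498149 = 729590405760.

729590405760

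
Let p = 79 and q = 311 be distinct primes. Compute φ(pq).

φ(pq) = (p−1)(q−1) = 78 · 310 = 24180.

24180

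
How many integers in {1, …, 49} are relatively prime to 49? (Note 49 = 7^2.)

42

φ(7^2) = 7^2 − 7^1 = 49 − 7 = 42.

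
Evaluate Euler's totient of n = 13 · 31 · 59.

φ(13) = 13 − 1 = 12.
φ(31) = 31 − 1 = 30.
φ(59) = 59 − 1 = 58.
Multiply: 12 · 30 · 58 = 20880.

20880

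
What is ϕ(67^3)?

φ(67^3) = 67^3 − 67^2 = 300763 − 4489 = 296274.

296274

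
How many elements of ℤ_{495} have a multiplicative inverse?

240

Prime factorization: 495 = 3**2 · 5 · 11.
φ(3^2) = 3^1·(3−1) = 3·2 = 6.
φ(5) = 5 − 1 = 4.
φ(11) = 11 − 1 = 10.
φ(495) = 6 × 4 × 10 = 240.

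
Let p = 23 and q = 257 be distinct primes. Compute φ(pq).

φ(n) = (p − 1)(q − 1) = (23−1)(257−1) = 22·256 = 5632.

5632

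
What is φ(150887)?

129360

150887 = 11^2 * 29 * 43.
φ(11^2) = 11^2 − 11^1 = 121 − 11 = 110.
φ(29) = 29 − 1 = 28.
φ(43) = 43 − 1 = 42.
Multiply: 110 · 28 · 42 = 129360.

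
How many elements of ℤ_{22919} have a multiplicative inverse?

First factor: 22919 = 13 · 41 · 43.
φ(22919) = 22919 · (1 − 1/13) · (1 − 1/41) · (1 − 1/43)
       = 22919 · 20160/22919 = 20160.

20160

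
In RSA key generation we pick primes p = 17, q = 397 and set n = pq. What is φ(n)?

6336

φ(6749) = 6749 · (1 − 1/17) · (1 − 1/397)
       = 6749 · 6336/6749 = 6336.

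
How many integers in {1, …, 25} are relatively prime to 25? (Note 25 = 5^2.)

φ(25) = 25 · (1 − 1/5)
       = 25 · 4/5 = 20.

20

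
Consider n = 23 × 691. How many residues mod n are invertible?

15180

φ(23) = 23 − 1 = 22.
φ(691) = 691 − 1 = 690.
φ(15893) = 22 × 690 = 15180.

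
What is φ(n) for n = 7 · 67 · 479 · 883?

166952016

φ(198366833) = 198366833 · (1 − 1/7) · (1 − 1/67) · (1 − 1/479) · (1 − 1/883)
       = 198366833 · 166952016/198366833 = 166952016.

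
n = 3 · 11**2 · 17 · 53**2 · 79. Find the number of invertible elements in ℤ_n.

756687360

φ(1369412781) = 1369412781 · (1 − 1/3) · (1 − 1/11) · (1 − 1/17) · (1 − 1/53) · (1 − 1/79)
       = 1369412781 · 1297920/2348907 = 756687360.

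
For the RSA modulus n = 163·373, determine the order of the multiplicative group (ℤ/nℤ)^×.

φ(163) = 163 − 1 = 162.
φ(373) = 373 − 1 = 372.
Multiply: 162 · 372 = 60264.

60264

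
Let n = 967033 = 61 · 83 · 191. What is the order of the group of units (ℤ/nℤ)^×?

934800

φ(967033) = 967033 · (1 − 1/61) · (1 − 1/83) · (1 − 1/191)
       = 967033 · 934800/967033 = 934800.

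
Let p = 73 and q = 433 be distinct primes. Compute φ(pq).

φ(pq) = (p−1)(q−1) = 72 · 432 = 31104.

31104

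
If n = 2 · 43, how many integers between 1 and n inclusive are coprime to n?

φ(2) = 2 − 1 = 1.
φ(43) = 43 − 1 = 42.
Multiply: 1 · 42 = 42.

42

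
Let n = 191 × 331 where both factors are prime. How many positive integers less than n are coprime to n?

φ(191) = 191 − 1 = 190.
φ(331) = 331 − 1 = 330.
Since φ is multiplicative, φ(63221) = 190 · 330 = 62700.

62700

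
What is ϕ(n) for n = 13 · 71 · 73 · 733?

44271360

φ(49388807) = 49388807 · (1 − 1/13) · (1 − 1/71) · (1 − 1/73) · (1 − 1/733)
       = 49388807 · 44271360/49388807 = 44271360.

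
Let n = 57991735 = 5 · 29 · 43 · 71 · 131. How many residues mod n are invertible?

φ(5) = 5 − 1 = 4.
φ(29) = 29 − 1 = 28.
φ(43) = 43 − 1 = 42.
φ(71) = 71 − 1 = 70.
φ(131) = 131 − 1 = 130.
Multiply: 4 · 28 · 42 · 70 · 130 = 42806400.

42806400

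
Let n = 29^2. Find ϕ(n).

812

φ(841) = 841 · (1 − 1/29)
       = 841 · 28/29 = 812.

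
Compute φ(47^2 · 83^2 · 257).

3766930432

φ(3910974857) = 3910974857 · (1 − 1/47) · (1 − 1/83) · (1 − 1/257)
       = 3910974857 · 965632/1002557 = 3766930432.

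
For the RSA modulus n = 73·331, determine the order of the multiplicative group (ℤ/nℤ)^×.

23760

φ(24163) = 24163 · (1 − 1/73) · (1 − 1/331)
       = 24163 · 23760/24163 = 23760.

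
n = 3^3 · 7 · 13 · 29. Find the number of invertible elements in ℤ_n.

36288

φ(71253) = 71253 · (1 − 1/3) · (1 − 1/7) · (1 − 1/13) · (1 − 1/29)
       = 71253 · 4032/7917 = 36288.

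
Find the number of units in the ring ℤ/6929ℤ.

6929 = 13^2 · 41.
φ(13^2) = 13^2 − 13^1 = 169 − 13 = 156.
φ(41) = 41 − 1 = 40.
φ(6929) = 156 × 40 = 6240.

6240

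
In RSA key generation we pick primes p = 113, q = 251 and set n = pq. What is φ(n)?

φ(28363) = 28363 · (1 − 1/113) · (1 − 1/251)
       = 28363 · 28000/28363 = 28000.

28000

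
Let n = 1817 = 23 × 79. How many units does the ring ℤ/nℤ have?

φ(23) = 23 − 1 = 22.
φ(79) = 79 − 1 = 78.
Since φ is multiplicative, φ(1817) = 22 · 78 = 1716.

1716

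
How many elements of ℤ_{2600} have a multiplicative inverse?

Factor 2600: 2600 = 2**3 · 5**2 · 13.
φ(2^3) = 2^3 − 2^2 = 8 − 4 = 4.
φ(5^2) = 5^1·(5−1) = 5·4 = 20.
φ(13) = 13 − 1 = 12.
φ(2600) = 4 × 20 × 12 = 960.

960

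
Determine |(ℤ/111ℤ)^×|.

Factor 111: 111 = 3 * 37.
φ(111) = 111 · (1 − 1/3) · (1 − 1/37)
       = 111 · 72/111 = 72.

72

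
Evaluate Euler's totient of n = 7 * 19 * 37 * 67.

φ(329707) = 329707 · (1 − 1/7) · (1 − 1/19) · (1 − 1/37) · (1 − 1/67)
       = 329707 · 256608/329707 = 256608.

256608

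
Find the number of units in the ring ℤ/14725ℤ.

10800

Factor 14725: 14725 = 5^2 · 19 · 31.
φ(14725) = 14725 · (1 − 1/5) · (1 − 1/19) · (1 − 1/31)
       = 14725 · 2160/2945 = 10800.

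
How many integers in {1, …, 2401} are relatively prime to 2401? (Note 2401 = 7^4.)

2058

φ(7^4) = 7^4 − 7^3 = 2401 − 343 = 2058.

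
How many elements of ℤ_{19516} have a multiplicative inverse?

7680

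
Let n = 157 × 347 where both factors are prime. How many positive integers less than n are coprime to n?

53976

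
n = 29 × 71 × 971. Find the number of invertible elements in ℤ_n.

φ(29) = 29 − 1 = 28.
φ(71) = 71 − 1 = 70.
φ(971) = 971 − 1 = 970.
Multiply: 28 · 70 · 970 = 1901200.

1901200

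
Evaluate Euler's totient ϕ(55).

40

First factor: 55 = 5 · 11.
φ(55) = 55 · (1 − 1/5) · (1 − 1/11)
       = 55 · 40/55 = 40.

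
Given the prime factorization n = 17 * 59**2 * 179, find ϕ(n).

9745856

φ(10592683) = 10592683 · (1 − 1/17) · (1 − 1/59) · (1 − 1/179)
       = 10592683 · 165184/179537 = 9745856.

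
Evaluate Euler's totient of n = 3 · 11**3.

φ(3993) = 3993 · (1 − 1/3) · (1 − 1/11)
       = 3993 · 20/33 = 2420.

2420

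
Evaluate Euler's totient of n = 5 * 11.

φ(55) = 55 · (1 − 1/5) · (1 − 1/11)
       = 55 · 40/55 = 40.

40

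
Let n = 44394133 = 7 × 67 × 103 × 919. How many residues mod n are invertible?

37079856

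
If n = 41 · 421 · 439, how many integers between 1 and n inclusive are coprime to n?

7358400

φ(41) = 41 − 1 = 40.
φ(421) = 421 − 1 = 420.
φ(439) = 439 − 1 = 438.
Since φ is multiplicative, φ(7577579) = 40 · 420 · 438 = 7358400.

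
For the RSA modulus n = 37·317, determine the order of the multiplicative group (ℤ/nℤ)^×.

11376

φ(11729) = 11729 · (1 − 1/37) · (1 − 1/317)
       = 11729 · 11376/11729 = 11376.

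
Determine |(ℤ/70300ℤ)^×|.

25920

70300 = 2^2 · 5^2 · 19 · 37.
φ(2^2) = 2^1·(2−1) = 2·1 = 2.
φ(5^2) = 5^1·(5−1) = 5·4 = 20.
φ(19) = 19 − 1 = 18.
φ(37) = 37 − 1 = 36.
Since φ is multiplicative, φ(70300) = 2 · 20 · 18 · 36 = 25920.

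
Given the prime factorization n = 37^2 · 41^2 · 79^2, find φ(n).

φ(14362344649) = 14362344649 · (1 − 1/37) · (1 − 1/41) · (1 − 1/79)
       = 14362344649 · 112320/119843 = 13460765760.

13460765760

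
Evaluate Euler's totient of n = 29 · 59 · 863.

1399888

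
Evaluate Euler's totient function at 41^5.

113030440

φ(115856201) = 115856201 · (1 − 1/41)
       = 115856201 · 40/41 = 113030440.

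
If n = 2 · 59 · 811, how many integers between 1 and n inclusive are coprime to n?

46980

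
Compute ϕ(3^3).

φ(27) = 27 · (1 − 1/3)
       = 27 · 2/3 = 18.

18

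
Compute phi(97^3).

903264

φ(912673) = 912673 · (1 − 1/97)
       = 912673 · 96/97 = 903264.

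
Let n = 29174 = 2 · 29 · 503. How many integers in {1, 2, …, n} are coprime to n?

14056

φ(29174) = 29174 · (1 − 1/2) · (1 − 1/29) · (1 − 1/503)
       = 29174 · 14056/29174 = 14056.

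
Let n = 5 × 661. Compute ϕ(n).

2640

φ(5) = 5 − 1 = 4.
φ(661) = 661 − 1 = 660.
φ(3305) = 4 × 660 = 2640.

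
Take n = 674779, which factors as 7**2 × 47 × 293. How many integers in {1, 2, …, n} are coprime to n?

564144

φ(674779) = 674779 · (1 − 1/7) · (1 − 1/47) · (1 − 1/293)
       = 674779 · 80592/96397 = 564144.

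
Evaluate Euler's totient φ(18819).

Factor 18819: 18819 = 3^3 · 17 · 41.
φ(3^3) = 3^2·(3−1) = 9·2 = 18.
φ(17) = 17 − 1 = 16.
φ(41) = 41 − 1 = 40.
Multiply: 18 · 16 · 40 = 11520.

11520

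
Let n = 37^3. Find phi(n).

φ(50653) = 50653 · (1 − 1/37)
       = 50653 · 36/37 = 49284.

49284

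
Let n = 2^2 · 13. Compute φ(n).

φ(52) = 52 · (1 − 1/2) · (1 − 1/13)
       = 52 · 12/26 = 24.

24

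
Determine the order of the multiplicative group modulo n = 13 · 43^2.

21672

φ(24037) = 24037 · (1 − 1/13) · (1 − 1/43)
       = 24037 · 504/559 = 21672.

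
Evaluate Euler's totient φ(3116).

First factor: 3116 = 2^2 · 19 · 41.
φ(3116) = 3116 · (1 − 1/2) · (1 − 1/19) · (1 − 1/41)
       = 3116 · 720/1558 = 1440.

1440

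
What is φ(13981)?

12000

13981 = 11 × 31 × 41.
φ(13981) = 13981 · (1 − 1/11) · (1 − 1/31) · (1 − 1/41)
       = 13981 · 12000/13981 = 12000.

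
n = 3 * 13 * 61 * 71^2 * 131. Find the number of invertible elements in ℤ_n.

930384000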